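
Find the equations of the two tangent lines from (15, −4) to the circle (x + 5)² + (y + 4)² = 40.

Write the tangent as mx − y + (−4 − m·(15)) = 0 and set its distance from the centre to 2√10:
(−20m − (0))² = 40(m² + 1)
9m² − 1 = 0, so m = −1/3 or m = 1/3.
With m = −1/3: x + 3y = 3. With m = 1/3: x − 3y = 27.

x + 3y = 3 and x − 3y = 27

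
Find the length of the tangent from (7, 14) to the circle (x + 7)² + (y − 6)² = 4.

Centre (−7, 6), r² = 4. |PO|² = (14)² + (8)² = 260.
Power of the point: PT² = |PO|² − r² = 256, so PT = 16.

16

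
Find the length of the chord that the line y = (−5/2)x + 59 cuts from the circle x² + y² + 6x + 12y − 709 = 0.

2√29

From the line, y = (118 − 5x)/2. Substituting:
29x² − 1276x + 13920 = 0  ⟹  x² − 44x + 480 = 0
x = 24 or x = 20, giving (24, −1) and (20, 9).
Chord length = distance between (24, −1) and (20, 9) = √116 = 2√29.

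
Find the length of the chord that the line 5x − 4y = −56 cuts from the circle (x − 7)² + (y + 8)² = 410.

2√41

Express y = (56 + 5x)/4 and substitute into the circle:
41x² + 656x + 1968 = 0  ⟹  x² + 16x + 48 = 0
x = −4 or x = −12, giving (−4, 9) and (−12, −1).
|(−4, 9) − (−12, −1)| = √((8)² + (10)²) = 2√41.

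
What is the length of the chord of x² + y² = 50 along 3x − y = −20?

The distance from (0, 0) to the line is 20/√10, and r² = 50.
Half the chord is √(r² − d²) = √(10), so the full chord is 2√10.

2√10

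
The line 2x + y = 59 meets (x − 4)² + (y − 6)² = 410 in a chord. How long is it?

Centre (4, 6), r² = 410. Perpendicular distance d from centre to line = |−45| / √5 = 45/√5.
Half the chord is √(r² − d²) = √(5), so the full chord is 2√5.

2√5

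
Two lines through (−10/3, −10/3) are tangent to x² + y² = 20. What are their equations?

2x + y = −10 and x + 2y = −10

Write the tangent as mx − y + (−10/3 − m·(−10/3)) = 0 and set its distance from the centre to 2√5:
(10/3m − (10/3))² = 20(m² + 1)
2m² + 5m + 2 = 0, so m = −2 or m = −1/2.
With m = −2: 2x + y = −10. With m = −1/2: x + 2y = −10.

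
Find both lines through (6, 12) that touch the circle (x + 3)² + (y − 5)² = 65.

Let a tangent through (6, 12) have slope m. Its distance from (−3, 5) must equal √65:
[m·(−9) − (−7)]² = 65(m² + 1)
8m² − 63m − 8 = 0, so m = −1/8 or m = 8.
With m = −1/8: x + 8y = 102. With m = 8: 8x − y = 36.

x + 8y = 102 and 8x − y = 36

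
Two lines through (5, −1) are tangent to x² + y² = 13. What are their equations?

A line y − (−1) = m(x − (5)) is tangent when its distance from (0, 0) is √13:
(−5m − (1))² = 13(m² + 1)
6m² + 5m − 6 = 0, so m = 2/3 or m = −3/2.
With m = 2/3: 2x − 3y = 13. With m = −3/2: 3x + 2y = 13.

2x − 3y = 13 and 3x + 2y = 13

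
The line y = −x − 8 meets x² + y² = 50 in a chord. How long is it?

6√2

The distance from (0, 0) to the line is 8/√2, and r² = 50.
Half the chord is √(r² − d²) = √(18), so the full chord is 6√2.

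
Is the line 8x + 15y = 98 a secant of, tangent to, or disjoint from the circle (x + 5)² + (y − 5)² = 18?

secant

Substituting the line into the circle gives 289x² + 1882x + 2104 = 0.
Discriminant = (1882)² − 4·289·(2104) = 1109700 > 0.
Two real roots: the line is a secant.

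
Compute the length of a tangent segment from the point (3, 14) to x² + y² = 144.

With centre O = (0, 0), |OP|² = 205 and r² = 144.
The tangent meets the radius at right angles, so tangent² = |PO|² − r² = 205 − 144 = 61.

√61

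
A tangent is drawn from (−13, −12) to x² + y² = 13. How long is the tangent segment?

10√3

With centre O = (0, 0), |OP|² = 313 and r² = 13.
The tangent meets the radius at right angles, so tangent² = |PO|² − r² = 313 − 13 = 300.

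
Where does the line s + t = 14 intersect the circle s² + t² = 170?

Express t = −s + 14 and substitute into the circle:
2s² − 28s + 26 = 0  ⟹  s² − 14s + 13 = 0
s = 13 or s = 1, giving (13, 1) and (1, 13).

(1, 13) and (13, 1)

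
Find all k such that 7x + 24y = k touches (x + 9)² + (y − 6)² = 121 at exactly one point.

k = −194 or k = 356

Tangency holds when the distance from the centre (−9, 6) to the line equals the radius 11:
|7·(−9) + 24·6 − k| / √625 = 11
|k − (81)| = 11·25, so k = 356 or k = −194.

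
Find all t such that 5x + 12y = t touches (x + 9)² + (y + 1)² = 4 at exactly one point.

Tangency holds when the distance from the centre (−9, −1) to the line equals the radius 2:
|5·(−9) + 12·(−1) − t| / √169 = 2
|t − (−57)| = 2·13, so t = −31 or t = −83.

t = −83 or t = −31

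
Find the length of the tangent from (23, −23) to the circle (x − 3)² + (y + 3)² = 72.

2√182

Centre (3, −3), r² = 72. |PO|² = (20)² + (−20)² = 800.
The tangent meets the radius at right angles, so tangent² = |PO|² − r² = 800 − 72 = 728.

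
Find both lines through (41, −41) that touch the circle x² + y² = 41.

Write the tangent as mx − y + (−41 − m·(41)) = 0 and set its distance from the centre to √41:
(−41m − (41))² = 41(m² + 1)
20m² + 41m + 20 = 0, so m = −4/5 or m = −5/4.
Through (41, −41) these give 4x + 5y = −41 and 5x + 4y = 41.

4x + 5y = −41 and 5x + 4y = 41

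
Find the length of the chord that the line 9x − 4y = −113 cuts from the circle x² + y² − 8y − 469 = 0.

Centre (0, 4), r² = 485. Perpendicular distance d from centre to line = |97| / √97 = 97/√97.
Half the chord is √(r² − d²) = √(388), so the full chord is 4√97.

4√97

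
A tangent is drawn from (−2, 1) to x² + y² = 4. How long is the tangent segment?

Centre (0, 0), r² = 4. |PO|² = (−2)² + (1)² = 5.
By the tangent–radius right angle, tangent length = √(|PO|² − r²) = √1 = 1.

1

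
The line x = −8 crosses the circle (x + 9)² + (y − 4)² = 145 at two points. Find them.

The line gives x = −8. Substituting into the circle:
y² − 8y − 128 = 0
y = 16 or y = −8, giving (−8, 16) and (−8, −8).

(−8, −8) and (−8, 16)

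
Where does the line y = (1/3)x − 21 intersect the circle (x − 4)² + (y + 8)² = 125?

From the line, y = (−63 + x)/3. Substituting:
10x² − 150x + 540 = 0  ⟹  x² − 15x + 54 = 0
x = 9 or x = 6, giving (9, −18) and (6, −19).

(6, −19) and (9, −18)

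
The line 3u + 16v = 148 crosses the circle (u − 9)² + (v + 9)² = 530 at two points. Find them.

Express v = (148 − 3u)/16 and substitute into the circle:
265u² − 6360u − 29680 = 0  ⟹  u² − 24u − 112 = 0
u = 28 or u = −4, giving (28, 4) and (−4, 10).

(−4, 10) and (28, 4)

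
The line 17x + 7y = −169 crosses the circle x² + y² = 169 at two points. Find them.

From the line, y = (−169 − 17x)/7. Substituting:
338x² + 5746x + 20280 = 0  ⟹  x² + 17x + 60 = 0
x = −5 or x = −12, giving (−5, −12) and (−12, 5).

(−12, 5) and (−5, −12)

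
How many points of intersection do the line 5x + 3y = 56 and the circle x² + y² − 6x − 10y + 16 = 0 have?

d² = (5·3 + 3·5 − (56))²/34 = 338/17; r² = 18.
Since d² > r², the line lies outside the circle.

0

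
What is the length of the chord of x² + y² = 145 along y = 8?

From the line, y = 8. Substituting:
x² − 81 = 0
x = 9 or x = −9, giving (9, 8) and (−9, 8).
|(9, 8) − (−9, 8)| = √((18)² + (0)²) = 18.

18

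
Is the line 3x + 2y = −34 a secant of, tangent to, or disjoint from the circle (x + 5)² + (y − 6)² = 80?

Substituting the line into the circle gives 13x² + 316x + 1896 = 0.
Δ = 99856 − 98592 = 1264.
Two real roots: the line is a secant.

secant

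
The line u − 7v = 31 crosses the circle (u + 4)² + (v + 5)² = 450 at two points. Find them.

Express v = (−31 + u)/7 and substitute into the circle:
50u² + 400u − 21250 = 0  ⟹  u² + 8u − 425 = 0
u = 17 or u = −25, giving (17, −2) and (−25, −8).

(−25, −8) and (17, −2)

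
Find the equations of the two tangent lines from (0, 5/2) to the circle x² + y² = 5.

x + 2y = 5 and x − 2y = −5

Let a tangent through (0, 5/2) have slope m. Its distance from (0, 0) must equal √5:
[m·(0) − (−5/2)]² = 5(m² + 1)
4m² − 1 = 0, so m = −1/2 or m = 1/2.
Through (0, 5/2) these give x + 2y = 5 and x − 2y = −5.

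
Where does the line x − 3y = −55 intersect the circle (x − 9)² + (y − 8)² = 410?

Express y = (55 + x)/3 and substitute into the circle:
10x² − 100x − 2000 = 0  ⟹  x² − 10x − 200 = 0
x = 20 or x = −10, giving (20, 25) and (−10, 15).

(−10, 15) and (20, 25)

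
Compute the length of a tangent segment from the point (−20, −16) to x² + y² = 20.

2√159

With centre O = (0, 0), |OP|² = 656 and r² = 20.
The tangent meets the radius at right angles, so tangent² = |PO|² − r² = 656 − 20 = 636.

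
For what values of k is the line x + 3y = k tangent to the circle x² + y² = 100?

k = ±10√10

For a tangent, require d(centre, line) = r = 10.
|1·0 + 3·0 − k| / √10 = 10
|k| = 10√10.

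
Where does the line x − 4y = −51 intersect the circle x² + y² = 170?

(−7, 11) and (1, 13)

Express y = (51 + x)/4 and substitute into the circle:
17x² + 102x − 119 = 0  ⟹  x² + 6x − 7 = 0
x = 1 or x = −7, giving (1, 13) and (−7, 11).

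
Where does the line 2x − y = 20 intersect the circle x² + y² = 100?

From the line, y = 2x − 20. Substituting:
5x² − 80x + 300 = 0  ⟹  x² − 16x + 60 = 0
x = 10 or x = 6, giving (10, 0) and (6, −8).

(6, −8) and (10, 0)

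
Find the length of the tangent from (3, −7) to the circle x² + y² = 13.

Centre (0, 0), r² = 13. |PO|² = (3)² + (−7)² = 58.
Power of the point: PT² = |PO|² − r² = 45, so PT = 3√5.

3√5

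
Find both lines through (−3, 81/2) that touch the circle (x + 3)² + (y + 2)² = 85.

Let a tangent through (−3, 81/2) have slope m. Its distance from (−3, −2) must equal √85:
[m·(0) − (−85/2)]² = 85(m² + 1)
4m² − 81 = 0, so m = 9/2 or m = −9/2.
With m = 9/2: 9x − 2y = −108. With m = −9/2: 9x + 2y = 54.

9x − 2y = −108 and 9x + 2y = 54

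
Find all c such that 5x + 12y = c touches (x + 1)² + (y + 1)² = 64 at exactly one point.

c = −121 or c = 87

The line touches the circle iff its distance from (−1, −1) is 8:
|5·(−1) + 12·(−1) − c| / √169 = 8
|c − (−17)| = 8·13, so c = 87 or c = −121.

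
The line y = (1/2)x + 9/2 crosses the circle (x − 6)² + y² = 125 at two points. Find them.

Express y = (9 + x)/2 and substitute into the circle:
5x² − 30x − 275 = 0  ⟹  x² − 6x − 55 = 0
x = 11 or x = −5, giving (11, 10) and (−5, 2).

(−5, 2) and (11, 10)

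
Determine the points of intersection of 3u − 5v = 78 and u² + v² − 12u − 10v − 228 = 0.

Substitute v = (−78 + 3u)/5:
34u² − 918u + 4284 = 0  ⟹  u² − 27u + 126 = 0
u = 21 or u = 6, giving (21, −3) and (6, −12).

(6, −12) and (21, −3)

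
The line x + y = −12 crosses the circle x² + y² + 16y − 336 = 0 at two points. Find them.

(−16, 4) and (12, −24)

Express y = −x − 12 and substitute into the circle:
2x² + 8x − 384 = 0  ⟹  x² + 4x − 192 = 0
x = 12 or x = −16, giving (12, −24) and (−16, 4).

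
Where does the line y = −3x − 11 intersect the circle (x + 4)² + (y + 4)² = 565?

(−10, 19) and (5, −26)

Express y = −3x − 11 and substitute into the circle:
10x² + 50x − 500 = 0  ⟹  x² + 5x − 50 = 0
x = 5 or x = −10, giving (5, −26) and (−10, 19).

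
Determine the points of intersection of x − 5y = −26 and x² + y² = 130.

Express y = (26 + x)/5 and substitute into the circle:
26x² + 52x − 2574 = 0  ⟹  x² + 2x − 99 = 0
x = 9 or x = −11, giving (9, 7) and (−11, 3).

(−11, 3) and (9, 7)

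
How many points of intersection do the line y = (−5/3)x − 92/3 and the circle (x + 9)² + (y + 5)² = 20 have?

0

Substituting the line into the circle gives 34x² + 932x + 6478 = 0.
Discriminant = (932)² − 4·34·(6478) = −12384 < 0.
No real roots: the line does not meet the circle.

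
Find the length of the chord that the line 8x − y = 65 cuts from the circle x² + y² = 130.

Express y = 8x − 65 and substitute into the circle:
65x² − 1040x + 4095 = 0  ⟹  x² − 16x + 63 = 0
x = 9 or x = 7, giving (9, 7) and (7, −9).
|(9, 7) − (7, −9)| = √((2)² + (16)²) = 2√65.

2√65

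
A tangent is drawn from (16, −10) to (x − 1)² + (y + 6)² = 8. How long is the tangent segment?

With centre O = (1, −6), |OP|² = 241 and r² = 8.
The tangent meets the radius at right angles, so tangent² = |PO|² − r² = 241 − 8 = 233.

√233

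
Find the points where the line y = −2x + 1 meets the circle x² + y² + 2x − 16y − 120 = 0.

(−9, 19) and (3, −5)

From the line, y = −2x + 1. Substituting:
5x² + 30x − 135 = 0  ⟹  x² + 6x − 27 = 0
x = 3 or x = −9, giving (3, −5) and (−9, 19).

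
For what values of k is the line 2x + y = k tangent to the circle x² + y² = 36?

k = ±6√5

For a tangent, require d(centre, line) = r = 6.
|2·0 + 1·0 − k| / √5 = 6
|k| = 6√5.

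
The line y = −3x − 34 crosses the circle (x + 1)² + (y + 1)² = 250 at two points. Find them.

(−14, 8) and (−6, −16)

Express y = −3x − 34 and substitute into the circle:
10x² + 200x + 840 = 0  ⟹  x² + 20x + 84 = 0
x = −6 or x = −14, giving (−6, −16) and (−14, 8).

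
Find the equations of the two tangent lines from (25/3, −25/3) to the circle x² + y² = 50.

7x + y = 50 and x + 7y = −50

Let a tangent through (25/3, −25/3) have slope m. Its distance from (0, 0) must equal 5√2:
(−25/3m − (25/3))² = 50(m² + 1)
7m² + 50m + 7 = 0, so m = −7 or m = −1/7.
With m = −7: 7x + y = 50. With m = −1/7: x + 7y = −50.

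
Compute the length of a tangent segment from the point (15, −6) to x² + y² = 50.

Centre (0, 0), r² = 50. |PO|² = (15)² + (−6)² = 261.
By the tangent–radius right angle, tangent length = √(|PO|² − r²) = √211.

√211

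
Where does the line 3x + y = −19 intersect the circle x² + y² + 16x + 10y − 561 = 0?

(−13, 20) and (3, −28)

Substitute y = −3x − 19:
10x² + 100x − 390 = 0  ⟹  x² + 10x − 39 = 0
x = 3 or x = −13, giving (3, −28) and (−13, 20).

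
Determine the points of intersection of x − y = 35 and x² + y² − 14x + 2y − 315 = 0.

(20, −15) and (21, −14)

From the line, y = x − 35. Substituting:
2x² − 82x + 840 = 0  ⟹  x² − 41x + 420 = 0
x = 21 or x = 20, giving (21, −14) and (20, −15).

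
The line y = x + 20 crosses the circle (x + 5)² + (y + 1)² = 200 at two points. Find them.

(−19, 1) and (−7, 13)

Express y = x + 20 and substitute into the circle:
2x² + 52x + 266 = 0  ⟹  x² + 26x + 133 = 0
x = −7 or x = −19, giving (−7, 13) and (−19, 1).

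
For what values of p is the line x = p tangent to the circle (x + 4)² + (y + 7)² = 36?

p = −10 or p = 2

The line touches the circle iff its distance from (−4, −7) is 6:
|1·(−4) + 0·(−7) − p| / √1 = 6
|p − (−4)| = 6, so p = 2 or p = −10.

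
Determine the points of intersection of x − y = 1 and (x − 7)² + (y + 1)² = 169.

(−5, −6) and (12, 11)

Substitute y = x − 1:
2x² − 14x − 120 = 0  ⟹  x² − 7x − 60 = 0
x = 12 or x = −5, giving (12, 11) and (−5, −6).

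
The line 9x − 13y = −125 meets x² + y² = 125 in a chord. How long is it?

5√10

Centre (0, 0), r² = 125. Perpendicular distance d from centre to line = |125| / √250 = 125/√250.
Half the chord is √(r² − d²) = √(125/2), so the full chord is 5√10.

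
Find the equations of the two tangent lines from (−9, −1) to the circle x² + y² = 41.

5x − 4y = −41 and 4x + 5y = −41

A line y − (−1) = m(x − (−9)) is tangent when its distance from (0, 0) is √41:
(9m − (1))² = 41(m² + 1)
20m² − 9m − 20 = 0, so m = 5/4 or m = −4/5.
Through (−9, −1) these give 5x − 4y = −41 and 4x + 5y = −41.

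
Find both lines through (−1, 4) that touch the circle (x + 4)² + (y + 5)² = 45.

x − 2y = −9 and 2x + y = 2

A line y − (4) = m(x − (−1)) is tangent when its distance from (−4, −5) is 3√5:
(−3m − (−9))² = 45(m² + 1)
2m² + 3m − 2 = 0, so m = 1/2 or m = −2.
With m = 1/2: x − 2y = −9. With m = −2: 2x + y = 2.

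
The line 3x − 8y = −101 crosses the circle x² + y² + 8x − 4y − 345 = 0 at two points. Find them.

Express y = (101 + 3x)/8 and substitute into the circle:
73x² + 1022x − 15111 = 0  ⟹  x² + 14x − 207 = 0
x = 9 or x = −23, giving (9, 16) and (−23, 4).

(−23, 4) and (9, 16)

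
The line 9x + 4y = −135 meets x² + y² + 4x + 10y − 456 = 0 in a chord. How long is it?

4√97

From the line, y = (−135 − 9x)/4. Substituting:
97x² + 2134x + 5529 = 0  ⟹  x² + 22x + 57 = 0
x = −3 or x = −19, giving (−3, −27) and (−19, 9).
|(−3, −27) − (−19, 9)| = √((16)² + (−36)²) = 4√97.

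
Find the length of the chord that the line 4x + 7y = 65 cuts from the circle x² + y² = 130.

Substitute y = (65 − 4x)/7:
65x² − 520x − 2145 = 0  ⟹  x² − 8x − 33 = 0
x = 11 or x = −3, giving (11, 3) and (−3, 11).
Chord length = distance between (11, 3) and (−3, 11) = √260 = 2√65.

2√65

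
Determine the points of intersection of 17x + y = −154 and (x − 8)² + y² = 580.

(−10, 16) and (−8, −18)

Substitute y = −17x − 154:
290x² + 5220x + 23200 = 0  ⟹  x² + 18x + 80 = 0
x = −8 or x = −10, giving (−8, −18) and (−10, 16).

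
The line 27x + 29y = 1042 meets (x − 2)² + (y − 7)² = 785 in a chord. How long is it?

√1570

Centre (2, 7), r² = 785. Perpendicular distance d from centre to line = |−785| / √1570 = 785/√1570.
Half the chord is √(r² − d²) = √(785/2), so the full chord is √1570.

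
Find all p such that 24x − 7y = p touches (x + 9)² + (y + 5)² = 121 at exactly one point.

p = −456 or p = 94

The line touches the circle iff its distance from (−9, −5) is 11:
|24·(−9) − 7·(−5) − p| / √625 = 11
|p − (−181)| = 11·25, so p = 94 or p = −456.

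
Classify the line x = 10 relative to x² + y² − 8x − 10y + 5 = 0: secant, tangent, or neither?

d² = (1·4 + 0·5 − (10))² = 36; r² = 36.
Since d² = r², the line is tangent.

tangent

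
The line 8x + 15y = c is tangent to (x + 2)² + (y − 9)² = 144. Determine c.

c = −85 or c = 323

For a tangent, require d(centre, line) = r = 12.
|8·(−2) + 15·9 − c| / √289 = 12
|c − (119)| = 12·17, so c = 323 or c = −85.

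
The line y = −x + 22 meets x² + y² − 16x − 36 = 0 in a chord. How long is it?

Centre (8, 0), r² = 100. Perpendicular distance d from centre to line = |−14| / √2 = 14/√2.
Chord = 2√(r² − d²) = 2·√(2) = 2√2.

2√2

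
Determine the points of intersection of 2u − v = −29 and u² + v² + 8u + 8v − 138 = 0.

From the line, v = 2u + 29. Substituting:
5u² + 140u + 935 = 0  ⟹  u² + 28u + 187 = 0
u = −11 or u = −17, giving (−11, 7) and (−17, −5).

(−17, −5) and (−11, 7)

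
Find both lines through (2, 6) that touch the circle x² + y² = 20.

Write the tangent as mx − y + (6 − m·(2)) = 0 and set its distance from the centre to 2√5:
[m·(−2) − (−6)]² = 20(m² + 1)
2m² + 3m − 2 = 0, so m = −2 or m = 1/2.
With m = −2: 2x + y = 10. With m = 1/2: x − 2y = −10.

2x + y = 10 and x − 2y = −10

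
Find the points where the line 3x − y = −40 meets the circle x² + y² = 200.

(−14, −2) and (−10, 10)

Substitute y = 3x + 40:
10x² + 240x + 1400 = 0  ⟹  x² + 24x + 140 = 0
x = −10 or x = −14, giving (−10, 10) and (−14, −2).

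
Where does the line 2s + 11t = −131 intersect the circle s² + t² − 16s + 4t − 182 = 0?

From the line, t = (−131 − 2s)/11. Substituting:
125s² − 1500s − 10625 = 0  ⟹  s² − 12s − 85 = 0
s = 17 or s = −5, giving (17, −15) and (−5, −11).

(−5, −11) and (17, −15)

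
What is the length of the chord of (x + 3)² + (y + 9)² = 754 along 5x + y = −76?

Express y = −5x − 76 and substitute into the circle:
26x² + 676x + 3744 = 0  ⟹  x² + 26x + 144 = 0
x = −8 or x = −18, giving (−8, −36) and (−18, 14).
|(−8, −36) − (−18, 14)| = √((10)² + (−50)²) = 10√26.

10√26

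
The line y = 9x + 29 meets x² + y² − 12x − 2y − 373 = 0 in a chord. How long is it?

4√82

Centre (6, 1), r² = 410. Perpendicular distance d from centre to line = |82| / √82 = 82/√82.
Chord = 2√(r² − d²) = 2·√(328) = 4√82.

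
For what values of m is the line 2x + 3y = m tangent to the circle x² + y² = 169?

Tangency holds when the distance from the centre (0, 0) to the line equals the radius 13:
|2·0 + 3·0 − m| / √13 = 13
|m| = 13√13.

m = ±13√13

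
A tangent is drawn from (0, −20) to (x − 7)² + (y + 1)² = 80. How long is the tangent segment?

With centre O = (7, −1), |OP|² = 410 and r² = 80.
Power of the point: PT² = |PO|² − r² = 330, so PT = √330.

√330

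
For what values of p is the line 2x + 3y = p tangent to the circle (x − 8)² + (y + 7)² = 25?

p = −5 ± 5√13

Tangency holds when the distance from the centre (8, −7) to the line equals the radius 5:
|2·8 + 3·(−7) − p| / √13 = 5
|p − (−5)| = 5√13.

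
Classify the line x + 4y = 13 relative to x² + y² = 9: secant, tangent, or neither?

Substituting the line into the circle gives 17x² − 26x + 25 = 0.
Discriminant = (−26)² − 4·17·(25) = −1024 < 0.
No real roots: the line does not meet the circle.

neither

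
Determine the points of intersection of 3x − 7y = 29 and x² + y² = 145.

(−9, −8) and (12, 1)

Express y = (−29 + 3x)/7 and substitute into the circle:
58x² − 174x − 6264 = 0  ⟹  x² − 3x − 108 = 0
x = 12 or x = −9, giving (12, 1) and (−9, −8).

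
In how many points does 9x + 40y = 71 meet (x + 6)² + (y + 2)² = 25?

1

Substituting the line into the circle gives 1681x² + 16482x + 40401 = 0.
Discriminant = (16482)² − 4·1681·(40401) = 0.
A repeated root: the line is tangent.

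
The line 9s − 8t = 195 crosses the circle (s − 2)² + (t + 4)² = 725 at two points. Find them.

(−5, −30) and (27, 6)

From the line, t = (−195 + 9s)/8. Substituting:
145s² − 3190s − 19575 = 0  ⟹  s² − 22s − 135 = 0
s = 27 or s = −5, giving (27, 6) and (−5, −30).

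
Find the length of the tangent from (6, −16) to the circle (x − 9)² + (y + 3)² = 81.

The centre is (9, −3) and r = 9. The square of the distance from P to the centre is 9 + 169 = 178.
Power of the point: PT² = |PO|² − r² = 97, so PT = √97.

√97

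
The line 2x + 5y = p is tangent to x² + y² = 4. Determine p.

For a tangent, require d(centre, line) = r = 2.
|2·0 + 5·0 − p| / √29 = 2
|p| = 2√29.

p = ±2√29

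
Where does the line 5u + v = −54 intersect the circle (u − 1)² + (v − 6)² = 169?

Substitute v = −5u − 54:
26u² + 598u + 3432 = 0  ⟹  u² + 23u + 132 = 0
u = −11 or u = −12, giving (−11, 1) and (−12, 6).

(−12, 6) and (−11, 1)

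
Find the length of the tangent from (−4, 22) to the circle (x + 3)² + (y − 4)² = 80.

Centre (−3, 4), r² = 80. |PO|² = (−1)² + (18)² = 325.
The tangent meets the radius at right angles, so tangent² = |PO|² − r² = 325 − 80 = 245.

7√5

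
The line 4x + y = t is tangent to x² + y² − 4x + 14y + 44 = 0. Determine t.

For a tangent, require d(centre, line) = r = 3.
|4·2 + 1·(−7) − t| / √17 = 3
|t − (1)| = 3√17.

t = 1 ± 3√17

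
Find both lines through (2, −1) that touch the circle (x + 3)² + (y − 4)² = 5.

2x + y = 3 and x + 2y = 0

A line y − (−1) = m(x − (2)) is tangent when its distance from (−3, 4) is √5:
[m·(−5) − (5)]² = 5(m² + 1)
2m² + 5m + 2 = 0, so m = −2 or m = −1/2.
With m = −2: 2x + y = 3. With m = −1/2: x + 2y = 0.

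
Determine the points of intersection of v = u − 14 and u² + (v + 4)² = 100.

Substitute v = u − 14:
2u² − 20u = 0  ⟹  u² − 10u = 0
u = 10 or u = 0, giving (10, −4) and (0, −14).

(0, −14) and (10, −4)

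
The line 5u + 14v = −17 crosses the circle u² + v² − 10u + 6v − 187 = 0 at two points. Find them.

(−9, 2) and (19, −8)

From the line, v = (−17 − 5u)/14. Substituting:
221u² − 2210u − 37791 = 0  ⟹  u² − 10u − 171 = 0
u = 19 or u = −9, giving (19, −8) and (−9, 2).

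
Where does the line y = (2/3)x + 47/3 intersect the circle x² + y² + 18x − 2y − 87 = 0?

(−22, 1) and (−4, 13)

From the line, y = (47 + 2x)/3. Substituting:
13x² + 338x + 1144 = 0  ⟹  x² + 26x + 88 = 0
x = −4 or x = −22, giving (−4, 13) and (−22, 1).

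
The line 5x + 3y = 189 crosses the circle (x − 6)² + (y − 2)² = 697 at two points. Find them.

Substitute y = (189 − 5x)/3:
34x² − 1938x + 27540 = 0  ⟹  x² − 57x + 810 = 0
x = 30 or x = 27, giving (30, 13) and (27, 18).

(27, 18) and (30, 13)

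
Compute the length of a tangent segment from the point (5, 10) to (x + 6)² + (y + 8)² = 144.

√301

With centre O = (−6, −8), |OP|² = 445 and r² = 144.
Power of the point: PT² = |PO|² − r² = 301, so PT = √301.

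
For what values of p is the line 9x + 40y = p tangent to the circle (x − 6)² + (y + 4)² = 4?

p = −188 or p = −24

For a tangent, require d(centre, line) = r = 2.
|9·6 + 40·(−4) − p| / √1681 = 2
|p − (−106)| = 2·41, so p = −24 or p = −188.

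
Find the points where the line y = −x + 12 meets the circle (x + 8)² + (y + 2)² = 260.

Substitute y = −x + 12:
2x² − 12x = 0  ⟹  x² − 6x = 0
x = 6 or x = 0, giving (6, 6) and (0, 12).

(0, 12) and (6, 6)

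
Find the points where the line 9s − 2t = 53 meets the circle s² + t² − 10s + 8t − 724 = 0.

Express t = (−53 + 9s)/2 and substitute into the circle:
85s² − 850s − 935 = 0  ⟹  s² − 10s − 11 = 0
s = 11 or s = −1, giving (11, 23) and (−1, −31).

(−1, −31) and (11, 23)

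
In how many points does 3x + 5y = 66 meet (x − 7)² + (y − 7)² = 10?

Centre (7, 7), r² = 10. Distance² from centre to line = (−10)²/34 = 50/17.
Since d² < r², the line cuts the circle twice.

2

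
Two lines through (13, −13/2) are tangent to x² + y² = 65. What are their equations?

Let a tangent through (13, −13/2) have slope m. Its distance from (0, 0) must equal √65:
(−13m − (13/2))² = 65(m² + 1)
32m² + 52m − 7 = 0, so m = 1/8 or m = −7/4.
Through (13, −13/2) these give x − 8y = 65 and 7x + 4y = 65.

x − 8y = 65 and 7x + 4y = 65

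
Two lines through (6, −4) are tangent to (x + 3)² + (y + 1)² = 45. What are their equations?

A line y − (−4) = m(x − (6)) is tangent when its distance from (−3, −1) is 3√5:
(−9m − (3))² = 45(m² + 1)
2m² + 3m − 2 = 0, so m = 1/2 or m = −2.
Through (6, −4) these give x − 2y = 14 and 2x + y = 8.

x − 2y = 14 and 2x + y = 8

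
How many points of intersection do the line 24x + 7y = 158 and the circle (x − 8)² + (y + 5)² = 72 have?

d² = (24·8 + 7·(−5) − (158))²/625 = 1/625; r² = 72.
Since d² < r², the line cuts the circle twice.

2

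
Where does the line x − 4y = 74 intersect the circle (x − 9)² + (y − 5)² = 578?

Express y = (−74 + x)/4 and substitute into the circle:
17x² − 476x + 884 = 0  ⟹  x² − 28x + 52 = 0
x = 26 or x = 2, giving (26, −12) and (2, −18).

(2, −18) and (26, −12)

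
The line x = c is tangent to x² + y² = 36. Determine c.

c = −6 or c = 6

The line touches the circle iff its distance from (0, 0) is 6:
|1·0 + 0·0 − c| / √1 = 6
|c| = 6, so c = 6 or c = −6.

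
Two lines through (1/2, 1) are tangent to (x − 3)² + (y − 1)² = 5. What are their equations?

2x + y = 2 and 2x − y = 0

Write the tangent as mx − y + (1 − m·(1/2)) = 0 and set its distance from the centre to √5:
(5/2m − (0))² = 5(m² + 1)
m² − 4 = 0, so m = −2 or m = 2.
Through (1/2, 1) these give 2x + y = 2 and 2x − y = 0.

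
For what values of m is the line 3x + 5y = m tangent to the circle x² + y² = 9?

m = ±3√34

For a tangent, require d(centre, line) = r = 3.
|3·0 + 5·0 − m| / √34 = 3
|m| = 3√34.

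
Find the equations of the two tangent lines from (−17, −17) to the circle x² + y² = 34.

Write the tangent as mx − y + (−17 − m·(−17)) = 0 and set its distance from the centre to √34:
(17m − (17))² = 34(m² + 1)
15m² − 34m + 15 = 0, so m = 3/5 or m = 5/3.
Through (−17, −17) these give 3x − 5y = 34 and 5x − 3y = −34.

3x − 5y = 34 and 5x − 3y = −34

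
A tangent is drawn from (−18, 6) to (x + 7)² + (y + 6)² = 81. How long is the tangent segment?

2√46

With centre O = (−7, −6), |OP|² = 265 and r² = 81.
Power of the point: PT² = |PO|² − r² = 184, so PT = 2√46.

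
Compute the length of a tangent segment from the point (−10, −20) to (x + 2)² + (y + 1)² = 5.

With centre O = (−2, −1), |OP|² = 425 and r² = 5.
Power of the point: PT² = |PO|² − r² = 420, so PT = 2√105.

2√105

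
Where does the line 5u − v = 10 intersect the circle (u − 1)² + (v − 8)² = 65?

Express v = 5u − 10 and substitute into the circle:
26u² − 182u + 260 = 0  ⟹  u² − 7u + 10 = 0
u = 5 or u = 2, giving (5, 15) and (2, 0).

(2, 0) and (5, 15)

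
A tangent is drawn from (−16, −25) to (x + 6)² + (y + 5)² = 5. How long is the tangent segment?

3√55

With centre O = (−6, −5), |OP|² = 500 and r² = 5.
The tangent meets the radius at right angles, so tangent² = |PO|² − r² = 500 − 5 = 495.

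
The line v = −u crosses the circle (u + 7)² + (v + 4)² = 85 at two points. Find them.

(−5, 5) and (2, −2)

Express v = −u and substitute into the circle:
2u² + 6u − 20 = 0  ⟹  u² + 3u − 10 = 0
u = 2 or u = −5, giving (2, −2) and (−5, 5).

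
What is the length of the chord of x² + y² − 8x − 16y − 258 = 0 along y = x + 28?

Express y = x + 28 and substitute into the circle:
2x² + 32x + 78 = 0  ⟹  x² + 16x + 39 = 0
x = −3 or x = −13, giving (−3, 25) and (−13, 15).
Chord length = distance between (−3, 25) and (−13, 15) = √200 = 10√2.

10√2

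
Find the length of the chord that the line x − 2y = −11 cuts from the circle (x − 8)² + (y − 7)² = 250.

Centre (8, 7), r² = 250. Perpendicular distance d from centre to line = |5| / √5 = 5/√5.
Half the chord is √(r² − d²) = √(245), so the full chord is 14√5.

14√5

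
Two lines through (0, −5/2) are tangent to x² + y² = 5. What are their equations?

Write the tangent as mx − y + (−5/2 − m·(0)) = 0 and set its distance from the centre to √5:
(0m − (5/2))² = 5(m² + 1)
4m² − 1 = 0, so m = 1/2 or m = −1/2.
Through (0, −5/2) these give x − 2y = 5 and x + 2y = −5.

x − 2y = 5 and x + 2y = −5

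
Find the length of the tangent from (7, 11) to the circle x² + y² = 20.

5√6

Centre (0, 0), r² = 20. |PO|² = (7)² + (11)² = 170.
By the tangent–radius right angle, tangent length = √(|PO|² − r²) = √150 = 5√6.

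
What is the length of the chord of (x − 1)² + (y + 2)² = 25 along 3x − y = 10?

3√10

The distance from (1, −2) to the line is 5/√10, and r² = 25.
Chord = 2√(r² − d²) = 2·√(45/2) = 3√10.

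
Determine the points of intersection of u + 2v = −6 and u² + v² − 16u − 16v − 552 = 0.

(−18, 6) and (22, −14)

Substitute v = (−6 − u)/2:
5u² − 20u − 1980 = 0  ⟹  u² − 4u − 396 = 0
u = 22 or u = −18, giving (22, −14) and (−18, 6).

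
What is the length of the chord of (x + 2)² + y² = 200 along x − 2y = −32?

4√5

The distance from (−2, 0) to the line is 30/√5, and r² = 200.
Chord = 2√(r² − d²) = 2·√(20) = 4√5.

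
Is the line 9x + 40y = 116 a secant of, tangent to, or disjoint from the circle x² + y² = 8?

disjoint

Substituting the line into the circle gives 1681x² − 2088x + 656 = 0.
Δ = 4359744 − 4410944 = −51200.
No real roots: the line does not meet the circle.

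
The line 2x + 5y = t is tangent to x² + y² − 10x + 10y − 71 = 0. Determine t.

Tangency holds when the distance from the centre (5, −5) to the line equals the radius 11:
|2·5 + 5·(−5) − t| / √29 = 11
|t − (−15)| = 11√29.

t = −15 ± 11√29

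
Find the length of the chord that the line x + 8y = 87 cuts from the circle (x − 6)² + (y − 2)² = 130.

The distance from (6, 2) to the line is 65/√65, and r² = 130.
Chord = 2√(r² − d²) = 2·√(65) = 2√65.

2√65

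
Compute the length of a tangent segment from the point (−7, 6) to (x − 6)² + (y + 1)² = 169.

7

Centre (6, −1), r² = 169. |PO|² = (−13)² + (7)² = 218.
By the tangent–radius right angle, tangent length = √(|PO|² − r²) = √49 = 7.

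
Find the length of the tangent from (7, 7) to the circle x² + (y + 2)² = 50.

The centre is (0, −2) and r = 5√2. The square of the distance from P to the centre is 49 + 81 = 130.
By the tangent–radius right angle, tangent length = √(|PO|² − r²) = √80 = 4√5.

4√5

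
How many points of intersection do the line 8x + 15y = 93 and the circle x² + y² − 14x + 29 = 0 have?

2

Substituting the line into the circle gives 289x² − 4638x + 15174 = 0.
Δ = 21511044 − 17541144 = 3969900.
Two real roots: the line is a secant.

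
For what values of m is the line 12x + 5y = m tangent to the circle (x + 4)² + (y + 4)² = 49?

The line touches the circle iff its distance from (−4, −4) is 7:
|12·(−4) + 5·(−4) − m| / √169 = 7
|m − (−68)| = 7·13, so m = 23 or m = −159.

m = −159 or m = 23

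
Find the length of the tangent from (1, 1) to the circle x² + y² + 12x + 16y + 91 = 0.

Centre (−6, −8), r² = 9. |PO|² = (7)² + (9)² = 130.
Power of the point: PT² = |PO|² − r² = 121, so PT = 11.

11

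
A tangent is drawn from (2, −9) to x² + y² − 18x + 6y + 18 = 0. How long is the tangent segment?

√13

The centre is (9, −3) and r = 6√2. The square of the distance from P to the centre is 49 + 36 = 85.
Power of the point: PT² = |PO|² − r² = 13, so PT = √13.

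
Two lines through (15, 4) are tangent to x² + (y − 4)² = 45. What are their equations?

Write the tangent as mx − y + (4 − m·(15)) = 0 and set its distance from the centre to 3√5:
[m·(−15) − (0)]² = 45(m² + 1)
4m² − 1 = 0, so m = −1/2 or m = 1/2.
Through (15, 4) these give x + 2y = 23 and x − 2y = 7.

x + 2y = 23 and x − 2y = 7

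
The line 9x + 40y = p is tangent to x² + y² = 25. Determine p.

The line touches the circle iff its distance from (0, 0) is 5:
|9·0 + 40·0 − p| / √1681 = 5
|p| = 5·41, so p = 205 or p = −205.

p = −205 or p = 205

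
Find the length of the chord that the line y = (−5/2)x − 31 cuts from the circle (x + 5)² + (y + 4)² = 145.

The distance from (−5, −4) to the line is 29/√29, and r² = 145.
Chord = 2√(r² − d²) = 2·√(116) = 4√29.

4√29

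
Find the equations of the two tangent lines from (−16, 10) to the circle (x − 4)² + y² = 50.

Let a tangent through (−16, 10) have slope m. Its distance from (4, 0) must equal 5√2:
[m·(20) − (−10)]² = 50(m² + 1)
7m² + 8m + 1 = 0, so m = −1 or m = −1/7.
With m = −1: x + y = −6. With m = −1/7: x + 7y = 54.

x + y = −6 and x + 7y = 54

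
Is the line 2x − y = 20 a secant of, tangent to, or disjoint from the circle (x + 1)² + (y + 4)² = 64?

Substituting the line into the circle gives 5x² − 62x + 193 = 0.
Δ = 3844 − 3860 = −16.
No real roots: the line does not meet the circle.

disjoint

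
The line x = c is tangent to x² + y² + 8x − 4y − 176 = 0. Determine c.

c = −18 or c = 10

Tangency holds when the distance from the centre (−4, 2) to the line equals the radius 14:
|1·(−4) + 0·2 − c| / √1 = 14
|c − (−4)| = 14, so c = 10 or c = −18.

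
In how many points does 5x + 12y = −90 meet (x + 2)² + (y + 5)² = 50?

2

d² = (5·(−2) + 12·(−5) − (−90))²/169 = 400/169; r² = 50.
Since d² < r², the line cuts the circle twice.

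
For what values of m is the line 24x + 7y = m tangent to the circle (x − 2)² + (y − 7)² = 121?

For a tangent, require d(centre, line) = r = 11.
|24·2 + 7·7 − m| / √625 = 11
|m − (97)| = 11·25, so m = 372 or m = −178.

m = −178 or m = 372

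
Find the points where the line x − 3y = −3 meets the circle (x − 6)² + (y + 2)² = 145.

(−6, −1) and (15, 6)

From the line, y = (3 + x)/3. Substituting:
10x² − 90x − 900 = 0  ⟹  x² − 9x − 90 = 0
x = 15 or x = −6, giving (15, 6) and (−6, −1).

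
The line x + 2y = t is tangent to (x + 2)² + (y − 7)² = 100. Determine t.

For a tangent, require d(centre, line) = r = 10.
|1·(−2) + 2·7 − t| / √5 = 10
|t − (12)| = 10√5.

t = 12 ± 10√5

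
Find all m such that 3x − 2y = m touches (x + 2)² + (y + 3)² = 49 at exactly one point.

Tangency holds when the distance from the centre (−2, −3) to the line equals the radius 7:
|3·(−2) − 2·(−3) − m| / √13 = 7
|m| = 7√13.

m = ±7√13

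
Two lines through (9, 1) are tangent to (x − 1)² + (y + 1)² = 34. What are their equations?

3x + 5y = 32 and 5x − 3y = 42

A line y − (1) = m(x − (9)) is tangent when its distance from (1, −1) is √34:
[m·(−8) − (−2)]² = 34(m² + 1)
15m² − 16m − 15 = 0, so m = −3/5 or m = 5/3.
Through (9, 1) these give 3x + 5y = 32 and 5x − 3y = 42.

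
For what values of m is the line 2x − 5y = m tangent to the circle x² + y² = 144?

m = ±12√29

Tangency holds when the distance from the centre (0, 0) to the line equals the radius 12:
|2·0 − 5·0 − m| / √29 = 12
|m| = 12√29.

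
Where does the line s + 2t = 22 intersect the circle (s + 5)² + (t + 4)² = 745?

(−18, 20) and (22, 0)

Substitute t = (22 − s)/2:
5s² − 20s − 1980 = 0  ⟹  s² − 4s − 396 = 0
s = 22 or s = −18, giving (22, 0) and (−18, 20).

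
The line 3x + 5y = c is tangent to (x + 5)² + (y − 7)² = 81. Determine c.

c = 20 ± 9√34

For a tangent, require d(centre, line) = r = 9.
|3·(−5) + 5·7 − c| / √34 = 9
|c − (20)| = 9√34.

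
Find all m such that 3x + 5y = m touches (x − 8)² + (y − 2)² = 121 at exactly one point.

m = 34 ± 11√34

The line touches the circle iff its distance from (8, 2) is 11:
|3·8 + 5·2 − m| / √34 = 11
|m − (34)| = 11√34.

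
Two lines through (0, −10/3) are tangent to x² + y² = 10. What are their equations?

Let a tangent through (0, −10/3) have slope m. Its distance from (0, 0) must equal √10:
[m·(0) − (10/3)]² = 10(m² + 1)
9m² − 1 = 0, so m = 1/3 or m = −1/3.
With m = 1/3: x − 3y = 10. With m = −1/3: x + 3y = −10.

x − 3y = 10 and x + 3y = −10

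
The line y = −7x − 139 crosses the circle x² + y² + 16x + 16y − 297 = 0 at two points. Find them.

(−21, 8) and (−16, −27)

From the line, y = −7x − 139. Substituting:
50x² + 1850x + 16800 = 0  ⟹  x² + 37x + 336 = 0
x = −16 or x = −21, giving (−16, −27) and (−21, 8).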